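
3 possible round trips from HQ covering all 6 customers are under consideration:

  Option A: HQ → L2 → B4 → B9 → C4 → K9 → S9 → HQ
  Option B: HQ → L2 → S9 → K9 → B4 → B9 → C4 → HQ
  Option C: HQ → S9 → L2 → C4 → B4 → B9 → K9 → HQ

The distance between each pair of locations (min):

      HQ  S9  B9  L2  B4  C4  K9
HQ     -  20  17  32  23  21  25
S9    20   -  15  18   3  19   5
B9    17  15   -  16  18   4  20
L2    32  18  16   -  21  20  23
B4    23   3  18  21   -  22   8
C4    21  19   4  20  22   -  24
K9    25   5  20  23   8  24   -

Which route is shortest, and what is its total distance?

Option A: 32 + 21 + 18 + 4 + 24 + 5 + 20 = 124
Option B: 32 + 18 + 5 + 8 + 18 + 4 + 21 = 106
Option C: 20 + 18 + 20 + 22 + 18 + 20 + 25 = 143

Shortest is Option B, total 106 min.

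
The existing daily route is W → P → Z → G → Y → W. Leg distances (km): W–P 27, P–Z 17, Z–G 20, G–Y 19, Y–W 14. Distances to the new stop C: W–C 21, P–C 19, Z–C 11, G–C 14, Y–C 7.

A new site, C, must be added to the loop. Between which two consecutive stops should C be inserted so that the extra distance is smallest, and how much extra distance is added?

Adding 2 km by placing C on the G–Y leg.

Insertion cost between consecutive stops i–j is d(i,C) + d(C,j) − d(i,j):
  between W and P: 21 + 19 − 27 = 13
  between P and Z: 19 + 11 − 17 = 13
  between Z and G: 11 + 14 − 20 = 5
  between G and Y: 14 + 7 − 19 = 2
  between Y and W: 7 + 21 − 14 = 14
Cheapest insertion is between G and Y, adding 2.
New total = 97 + 2 = 99.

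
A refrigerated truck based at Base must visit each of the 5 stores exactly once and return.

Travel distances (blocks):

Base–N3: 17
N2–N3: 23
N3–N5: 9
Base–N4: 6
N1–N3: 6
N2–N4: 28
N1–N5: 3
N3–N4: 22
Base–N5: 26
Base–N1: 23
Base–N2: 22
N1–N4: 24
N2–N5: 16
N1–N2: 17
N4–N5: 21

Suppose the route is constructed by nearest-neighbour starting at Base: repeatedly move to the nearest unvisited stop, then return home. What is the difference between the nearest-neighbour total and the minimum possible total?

From Base: N4=6, N3=17, N2=22, N1=23, N5=26 → choose N4 (6).
From N4: N5=21, N3=22, N1=24, N2=28 → choose N5 (21).
From N5: N1=3, N3=9, N2=16 → choose N1 (3).
From N1: N3=6, N2=17 → choose N3 (6).
From N3: N2=23 → choose N2 (23).
NN route Base → N4 → N5 → N1 → N3 → N2 → Base costs 81.
Optimal: Base → N2 → N5 → N1 → N3 → N4 → Base costs 75 (by enumerating all 60 distinct tours).
Excess = 81 − 75 = 6.

6 blocks longer than the optimal tour.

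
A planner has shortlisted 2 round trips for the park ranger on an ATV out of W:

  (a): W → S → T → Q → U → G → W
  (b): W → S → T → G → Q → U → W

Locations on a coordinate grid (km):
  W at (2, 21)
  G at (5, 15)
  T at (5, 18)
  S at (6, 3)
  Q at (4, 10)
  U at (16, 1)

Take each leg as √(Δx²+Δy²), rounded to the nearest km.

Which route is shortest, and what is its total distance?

80 km — (b) is the shortest.

(a): 18 + 15 + 8 + 15 + 18 + 7 = 81
(b): 18 + 15 + 3 + 5 + 15 + 24 = 80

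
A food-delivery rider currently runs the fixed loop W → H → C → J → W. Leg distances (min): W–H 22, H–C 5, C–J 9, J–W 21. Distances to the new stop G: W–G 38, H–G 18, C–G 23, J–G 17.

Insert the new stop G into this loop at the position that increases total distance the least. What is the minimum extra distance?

Adding 31 min by placing G on the C–J leg.

Insertion cost between consecutive stops i–j is d(i,G) + d(G,j) − d(i,j):
  between W and H: 38 + 18 − 22 = 34
  between H and C: 18 + 23 − 5 = 36
  between C and J: 23 + 17 − 9 = 31
  between J and W: 17 + 38 − 21 = 34
Cheapest insertion is between C and J, adding 31.
New total = 57 + 31 = 88.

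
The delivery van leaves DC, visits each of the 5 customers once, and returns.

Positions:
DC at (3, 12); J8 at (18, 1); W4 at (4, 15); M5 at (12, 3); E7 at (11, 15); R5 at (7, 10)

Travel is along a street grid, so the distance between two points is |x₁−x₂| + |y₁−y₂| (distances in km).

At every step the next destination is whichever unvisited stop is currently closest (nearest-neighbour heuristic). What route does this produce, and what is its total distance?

66 km along DC → W4 → E7 → R5 → M5 → J8 → DC.

At DC the remaining stops are W4 4, R5 6, E7 11, M5 18, J8 26; go to W4.
At W4 the remaining stops are E7 7, R5 8, M5 20, J8 28; go to E7.
At E7 the remaining stops are R5 9, M5 13, J8 21; go to R5.
At R5 the remaining stops are M5 12, J8 20; go to M5.
At M5 the remaining stops are J8 8; go to J8.
Return J8→DC: 26.
Total = 4 + 7 + 9 + 12 + 8 + 26 = 66.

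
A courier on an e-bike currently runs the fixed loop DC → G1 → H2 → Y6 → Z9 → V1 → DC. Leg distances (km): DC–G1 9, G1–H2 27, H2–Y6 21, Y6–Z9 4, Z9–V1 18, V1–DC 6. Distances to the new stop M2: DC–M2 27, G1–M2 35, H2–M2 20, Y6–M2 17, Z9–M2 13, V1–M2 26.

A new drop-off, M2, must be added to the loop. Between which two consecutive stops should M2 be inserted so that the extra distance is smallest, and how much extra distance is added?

Insertion cost between consecutive stops i–j is d(i,M2) + d(M2,j) − d(i,j):
  between DC and G1: 27 + 35 − 9 = 53
  between G1 and H2: 35 + 20 − 27 = 28
  between H2 and Y6: 20 + 17 − 21 = 16
  between Y6 and Z9: 17 + 13 − 4 = 26
  between Z9 and V1: 13 + 26 − 18 = 21
  between V1 and DC: 26 + 27 − 6 = 47
Cheapest insertion is between H2 and Y6, adding 16.
New total = 85 + 16 = 101.

Minimum extra distance: 16 km, inserting M2 between H2 and Y6.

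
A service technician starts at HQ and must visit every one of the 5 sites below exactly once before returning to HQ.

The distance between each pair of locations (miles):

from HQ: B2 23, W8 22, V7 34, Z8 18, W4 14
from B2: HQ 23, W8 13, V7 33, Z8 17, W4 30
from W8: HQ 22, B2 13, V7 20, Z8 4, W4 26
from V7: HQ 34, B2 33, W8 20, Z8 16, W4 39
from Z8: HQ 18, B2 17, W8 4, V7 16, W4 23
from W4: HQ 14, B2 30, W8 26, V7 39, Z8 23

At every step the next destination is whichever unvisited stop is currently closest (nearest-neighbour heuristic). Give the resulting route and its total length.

At HQ the remaining stops are W4 14, Z8 18, W8 22, B2 23, V7 34; go to W4.
At W4 the remaining stops are Z8 23, W8 26, B2 30, V7 39; go to Z8.
At Z8 the remaining stops are W8 4, V7 16, B2 17; go to W8.
At W8 the remaining stops are B2 13, V7 20; go to B2.
At B2 the remaining stops are V7 33; go to V7.
Return V7→HQ: 34.
Total = 14 + 23 + 4 + 13 + 33 + 34 = 121.

Nearest-neighbour total = 121 miles; route HQ → W4 → Z8 → W8 → B2 → V7 → HQ.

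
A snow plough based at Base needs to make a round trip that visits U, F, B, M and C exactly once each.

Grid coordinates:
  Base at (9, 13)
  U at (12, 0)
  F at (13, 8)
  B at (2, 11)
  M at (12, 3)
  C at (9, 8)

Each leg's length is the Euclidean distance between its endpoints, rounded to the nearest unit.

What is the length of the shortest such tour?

With 5 stops there are 5!/2 = 60 distinct round trips (a route and its reverse cost the same).
Base → U → F → B → M → C → Base: 13+8+11+13+6+5 = 56
Base → U → F → B → C → M → Base: 13+8+11+8+6+10 = 56
Base → U → F → M → B → C → Base: 13+8+5+13+8+5 = 52
Base → U → F → M → C → B → Base: 13+8+5+6+8+7 = 47
Base → U → F → C → B → M → Base: 13+8+4+8+13+10 = 56
Base → U → F → C → M → B → Base: 13+8+4+6+13+7 = 51
Base → U → B → F → M → C → Base: 13+15+11+5+6+5 = 55
Base → U → B → F → C → M → Base: 13+15+11+4+6+10 = 59
Base → U → B → M → F → C → Base: 13+15+13+5+4+5 = 55
Base → U → B → M → C → F → Base: 13+15+13+6+4+6 = 57
Base → U → B → C → F → M → Base: 13+15+8+4+5+10 = 55
Base → U → B → C → M → F → Base: 13+15+8+6+5+6 = 53
Base → U → M → F → B → C → Base: 13+3+5+11+8+5 = 45
Base → U → M → F → C → B → Base: 13+3+5+4+8+7 = 40
… (46 more)
Base → F → U → M → C → B → Base: 6+8+3+6+8+7 = 38  ← best
The minimum is 38.
One optimal route: Base → F → U → M → C → B → Base (or its reverse).

Minimum total distance: 38.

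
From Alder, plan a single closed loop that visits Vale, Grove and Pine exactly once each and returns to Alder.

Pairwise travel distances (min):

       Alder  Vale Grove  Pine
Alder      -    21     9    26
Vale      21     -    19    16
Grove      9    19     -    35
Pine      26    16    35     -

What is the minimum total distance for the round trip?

With 3 stops there are 3!/2 = 3 distinct round trips (a route and its reverse cost the same).
Alder→Vale→Grove→Pine→Alder: 21+19+35+26 = 101
Alder→Vale→Pine→Grove→Alder: 21+16+35+9 = 81
Alder→Grove→Vale→Pine→Alder: 9+19+16+26 = 70
The minimum is 70.
One optimal route: Alder → Grove → Vale → Pine → Alder (or its reverse).

Shortest round trip = 70 min.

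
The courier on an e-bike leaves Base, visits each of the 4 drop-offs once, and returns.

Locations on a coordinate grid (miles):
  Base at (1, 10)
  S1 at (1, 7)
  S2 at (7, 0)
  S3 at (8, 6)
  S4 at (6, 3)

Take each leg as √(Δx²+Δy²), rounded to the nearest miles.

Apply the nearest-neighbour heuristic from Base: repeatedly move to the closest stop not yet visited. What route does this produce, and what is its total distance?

26 miles along Base → S1 → S4 → S2 → S3 → Base.

From Base: distances to unvisited — S1=3, S3=8, S4=9, S2=12. Nearest is S1 (3).
From S1: distances to unvisited — S4=6, S3=7, S2=9. Nearest is S4 (6).
From S4: distances to unvisited — S2=3, S3=4. Nearest is S2 (3).
From S2: distances to unvisited — S3=6. Nearest is S3 (6).
Return S3→Base: 8.
Total = 3 + 6 + 3 + 6 + 8 = 26.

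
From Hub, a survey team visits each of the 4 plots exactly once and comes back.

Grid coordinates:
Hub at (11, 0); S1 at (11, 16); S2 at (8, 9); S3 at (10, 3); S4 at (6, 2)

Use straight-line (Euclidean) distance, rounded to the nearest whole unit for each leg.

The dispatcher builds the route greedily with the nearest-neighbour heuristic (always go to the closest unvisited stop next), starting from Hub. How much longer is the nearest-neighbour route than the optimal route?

Hub: S3=3, S4=5, S2=9, S1=16 ⇒ S3
S3: S4=4, S2=6, S1=13 ⇒ S4
S4: S2=7, S1=15 ⇒ S2
S2: S1=8 ⇒ S1
NN route Hub → S3 → S4 → S2 → S1 → Hub costs 38.
Optimal: Hub → S3 → S1 → S2 → S4 → Hub costs 36 (by enumerating all 12 distinct tours).
Excess = 38 − 36 = 2.

Excess over optimum: 2.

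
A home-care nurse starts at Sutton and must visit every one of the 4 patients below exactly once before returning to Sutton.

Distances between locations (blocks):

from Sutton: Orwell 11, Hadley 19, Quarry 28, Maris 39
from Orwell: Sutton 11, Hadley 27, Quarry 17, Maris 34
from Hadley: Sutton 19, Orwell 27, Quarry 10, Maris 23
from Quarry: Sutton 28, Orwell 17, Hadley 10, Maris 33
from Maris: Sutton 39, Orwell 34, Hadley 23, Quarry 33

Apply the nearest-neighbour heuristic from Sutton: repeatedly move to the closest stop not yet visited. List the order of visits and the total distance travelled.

Nearest-neighbour total = 100 blocks; route Sutton → Orwell → Quarry → Hadley → Maris → Sutton.

From Sutton: distances to unvisited — Orwell=11, Hadley=19, Quarry=28, Maris=39. Nearest is Orwell (11).
From Orwell: distances to unvisited — Quarry=17, Hadley=27, Maris=34. Nearest is Quarry (17).
From Quarry: distances to unvisited — Hadley=10, Maris=33. Nearest is Hadley (10).
From Hadley: distances to unvisited — Maris=23. Nearest is Maris (23).
Return Maris→Sutton: 39.
Total = 11 + 17 + 10 + 23 + 39 = 100.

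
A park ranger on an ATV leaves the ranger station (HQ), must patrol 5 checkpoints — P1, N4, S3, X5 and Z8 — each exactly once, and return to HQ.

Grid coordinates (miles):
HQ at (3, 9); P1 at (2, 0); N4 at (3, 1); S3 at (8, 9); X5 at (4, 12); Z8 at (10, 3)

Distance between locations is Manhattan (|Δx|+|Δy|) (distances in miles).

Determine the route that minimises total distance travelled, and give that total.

HQ→P1→N4→S3→X5→Z8→HQ: 10+2+13+7+15+13 = 60
HQ→P1→N4→S3→Z8→X5→HQ: 10+2+13+8+15+4 = 52
HQ→P1→N4→X5→S3→Z8→HQ: 10+2+12+7+8+13 = 52
HQ→P1→N4→X5→Z8→S3→HQ: 10+2+12+15+8+5 = 52
HQ→P1→N4→Z8→S3→X5→HQ: 10+2+9+8+7+4 = 40
HQ→P1→N4→Z8→X5→S3→HQ: 10+2+9+15+7+5 = 48
HQ→P1→S3→N4→X5→Z8→HQ: 10+15+13+12+15+13 = 78
HQ→P1→S3→N4→Z8→X5→HQ: 10+15+13+9+15+4 = 66
HQ→P1→S3→X5→N4→Z8→HQ: 10+15+7+12+9+13 = 66
HQ→P1→S3→X5→Z8→N4→HQ: 10+15+7+15+9+8 = 64
HQ→P1→S3→Z8→N4→X5→HQ: 10+15+8+9+12+4 = 58
HQ→P1→S3→Z8→X5→N4→HQ: 10+15+8+15+12+8 = 68
HQ→P1→X5→N4→S3→Z8→HQ: 10+14+12+13+8+13 = 70
HQ→P1→X5→N4→Z8→S3→HQ: 10+14+12+9+8+5 = 58
… (46 more)
The minimum is 40.
One optimal route: HQ → P1 → N4 → Z8 → S3 → X5 → HQ (or its reverse).

Minimum total distance: 40 miles.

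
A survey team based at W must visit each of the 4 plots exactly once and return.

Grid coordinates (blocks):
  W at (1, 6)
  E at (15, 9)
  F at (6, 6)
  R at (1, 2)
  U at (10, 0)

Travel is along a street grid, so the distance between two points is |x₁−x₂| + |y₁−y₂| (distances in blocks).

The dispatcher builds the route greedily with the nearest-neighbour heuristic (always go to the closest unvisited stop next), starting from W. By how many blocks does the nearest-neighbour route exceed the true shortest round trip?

8 blocks longer than the optimal tour.

From W: R=4, F=5, U=15, E=17 → choose R (4).
From R: F=9, U=11, E=21 → choose F (9).
From F: U=10, E=12 → choose U (10).
From U: E=14 → choose E (14).
NN route W → R → F → U → E → W costs 54.
Optimal: W → F → E → U → R → W costs 46 (by enumerating all 12 distinct tours).
Excess = 54 − 46 = 8.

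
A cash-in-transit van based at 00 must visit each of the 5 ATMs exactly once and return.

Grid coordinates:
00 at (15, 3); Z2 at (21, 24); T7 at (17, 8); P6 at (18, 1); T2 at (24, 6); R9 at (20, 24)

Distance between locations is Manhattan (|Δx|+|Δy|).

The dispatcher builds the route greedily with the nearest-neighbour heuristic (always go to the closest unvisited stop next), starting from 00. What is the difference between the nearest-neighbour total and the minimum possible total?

6 longer than the optimal tour.

00: P6=5, T7=7, T2=12, R9=26, Z2=27 ⇒ P6
P6: T7=8, T2=11, R9=25, Z2=26 ⇒ T7
T7: T2=9, R9=19, Z2=20 ⇒ T2
T2: Z2=21, R9=22 ⇒ Z2
Z2: R9=1 ⇒ R9
NN route 00 → P6 → T7 → T2 → Z2 → R9 → 00 costs 70.
Optimal: 00 → T7 → R9 → Z2 → T2 → P6 → 00 costs 64 (by enumerating all 60 distinct tours).
Excess = 70 − 64 = 6.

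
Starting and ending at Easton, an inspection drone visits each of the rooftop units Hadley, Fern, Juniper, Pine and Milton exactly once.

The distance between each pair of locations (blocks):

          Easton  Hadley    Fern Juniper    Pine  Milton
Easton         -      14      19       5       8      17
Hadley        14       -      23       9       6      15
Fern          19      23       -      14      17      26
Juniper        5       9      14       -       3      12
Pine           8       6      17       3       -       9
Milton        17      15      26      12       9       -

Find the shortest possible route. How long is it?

With 5 stops there are 5!/2 = 60 distinct round trips (a route and its reverse cost the same).
Easton-Hadley-Fern-Juniper-Pine-Milton-Easton: 14+23+14+3+9+17 = 80
Easton-Hadley-Fern-Juniper-Milton-Pine-Easton: 14+23+14+12+9+8 = 80
Easton-Hadley-Fern-Pine-Juniper-Milton-Easton: 14+23+17+3+12+17 = 86
Easton-Hadley-Fern-Pine-Milton-Juniper-Easton: 14+23+17+9+12+5 = 80
Easton-Hadley-Fern-Milton-Juniper-Pine-Easton: 14+23+26+12+3+8 = 86
Easton-Hadley-Fern-Milton-Pine-Juniper-Easton: 14+23+26+9+3+5 = 80
Easton-Hadley-Juniper-Fern-Pine-Milton-Easton: 14+9+14+17+9+17 = 80
Easton-Hadley-Juniper-Fern-Milton-Pine-Easton: 14+9+14+26+9+8 = 80
Easton-Hadley-Juniper-Pine-Fern-Milton-Easton: 14+9+3+17+26+17 = 86
Easton-Hadley-Juniper-Pine-Milton-Fern-Easton: 14+9+3+9+26+19 = 80
Easton-Hadley-Juniper-Milton-Fern-Pine-Easton: 14+9+12+26+17+8 = 86
Easton-Hadley-Juniper-Milton-Pine-Fern-Easton: 14+9+12+9+17+19 = 80
Easton-Hadley-Pine-Fern-Juniper-Milton-Easton: 14+6+17+14+12+17 = 80
Easton-Hadley-Pine-Fern-Milton-Juniper-Easton: 14+6+17+26+12+5 = 80
… (46 more)
Easton-Hadley-Pine-Milton-Fern-Juniper-Easton: 14+6+9+26+14+5 = 74  ← best
The minimum is 74.
One optimal route: Easton → Hadley → Pine → Milton → Fern → Juniper → Easton (or its reverse).

74 blocks — the shortest possible round trip.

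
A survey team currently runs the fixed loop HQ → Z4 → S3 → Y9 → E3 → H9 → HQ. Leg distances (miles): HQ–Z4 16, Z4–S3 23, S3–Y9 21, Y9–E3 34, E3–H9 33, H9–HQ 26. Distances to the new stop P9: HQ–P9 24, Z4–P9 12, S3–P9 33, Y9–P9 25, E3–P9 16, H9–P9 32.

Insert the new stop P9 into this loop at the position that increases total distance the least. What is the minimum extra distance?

Insertion cost between consecutive stops i–j is d(i,P9) + d(P9,j) − d(i,j):
  between HQ and Z4: 24 + 12 − 16 = 20
  between Z4 and S3: 12 + 33 − 23 = 22
  between S3 and Y9: 33 + 25 − 21 = 37
  between Y9 and E3: 25 + 16 − 34 = 7
  between E3 and H9: 16 + 32 − 33 = 15
  between H9 and HQ: 32 + 24 − 26 = 30
Cheapest insertion is between Y9 and E3, adding 7.
New total = 153 + 7 = 160.

+7 miles — insert P9 between Y9 and E3.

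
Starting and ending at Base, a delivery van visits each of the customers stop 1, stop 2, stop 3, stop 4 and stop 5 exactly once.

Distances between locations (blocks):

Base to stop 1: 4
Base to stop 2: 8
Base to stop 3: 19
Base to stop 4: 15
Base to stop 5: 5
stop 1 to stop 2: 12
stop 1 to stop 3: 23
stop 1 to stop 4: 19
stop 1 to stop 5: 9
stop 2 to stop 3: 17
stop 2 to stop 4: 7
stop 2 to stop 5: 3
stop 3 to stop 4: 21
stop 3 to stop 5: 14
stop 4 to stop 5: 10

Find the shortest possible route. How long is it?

Shortest round trip = 63 blocks.

Base-stop 1-stop 2-stop 3-stop 4-stop 5-Base: 4+12+17+21+10+5 = 69
Base-stop 1-stop 2-stop 3-stop 5-stop 4-Base: 4+12+17+14+10+15 = 72
Base-stop 1-stop 2-stop 4-stop 3-stop 5-Base: 4+12+7+21+14+5 = 63
Base-stop 1-stop 2-stop 4-stop 5-stop 3-Base: 4+12+7+10+14+19 = 66
Base-stop 1-stop 2-stop 5-stop 3-stop 4-Base: 4+12+3+14+21+15 = 69
Base-stop 1-stop 2-stop 5-stop 4-stop 3-Base: 4+12+3+10+21+19 = 69
Base-stop 1-stop 3-stop 2-stop 4-stop 5-Base: 4+23+17+7+10+5 = 66
Base-stop 1-stop 3-stop 2-stop 5-stop 4-Base: 4+23+17+3+10+15 = 72
Base-stop 1-stop 3-stop 4-stop 2-stop 5-Base: 4+23+21+7+3+5 = 63
Base-stop 1-stop 3-stop 4-stop 5-stop 2-Base: 4+23+21+10+3+8 = 69
Base-stop 1-stop 3-stop 5-stop 2-stop 4-Base: 4+23+14+3+7+15 = 66
Base-stop 1-stop 3-stop 5-stop 4-stop 2-Base: 4+23+14+10+7+8 = 66
Base-stop 1-stop 4-stop 2-stop 3-stop 5-Base: 4+19+7+17+14+5 = 66
Base-stop 1-stop 4-stop 2-stop 5-stop 3-Base: 4+19+7+3+14+19 = 66
… (46 more)
The minimum is 63.
One optimal route: Base → stop 1 → stop 2 → stop 4 → stop 3 → stop 5 → Base (or its reverse).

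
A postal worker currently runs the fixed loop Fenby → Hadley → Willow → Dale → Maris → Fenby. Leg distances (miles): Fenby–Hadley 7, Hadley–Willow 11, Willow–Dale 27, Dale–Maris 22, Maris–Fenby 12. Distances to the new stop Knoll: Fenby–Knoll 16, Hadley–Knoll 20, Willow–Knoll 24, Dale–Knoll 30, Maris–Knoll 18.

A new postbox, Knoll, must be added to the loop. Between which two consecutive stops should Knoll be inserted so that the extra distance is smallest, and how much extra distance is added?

Insertion cost between consecutive stops i–j is d(i,Knoll) + d(Knoll,j) − d(i,j):
  between Fenby and Hadley: 16 + 20 − 7 = 29
  between Hadley and Willow: 20 + 24 − 11 = 33
  between Willow and Dale: 24 + 30 − 27 = 27
  between Dale and Maris: 30 + 18 − 22 = 26
  between Maris and Fenby: 18 + 16 − 12 = 22
Cheapest insertion is between Maris and Fenby, adding 22.
New total = 79 + 22 = 101.

Minimum extra distance: 22 miles, inserting Knoll between Maris and Fenby.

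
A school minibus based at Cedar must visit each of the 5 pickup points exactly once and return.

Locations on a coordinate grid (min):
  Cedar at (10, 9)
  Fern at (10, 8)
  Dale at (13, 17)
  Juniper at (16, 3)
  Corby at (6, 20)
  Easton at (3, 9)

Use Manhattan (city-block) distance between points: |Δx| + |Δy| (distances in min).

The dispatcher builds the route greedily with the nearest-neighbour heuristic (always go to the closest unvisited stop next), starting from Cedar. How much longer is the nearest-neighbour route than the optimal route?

Cedar: Fern=1, Easton=7, Dale=11, Juniper=12, Corby=15 ⇒ Fern
Fern: Easton=8, Juniper=11, Dale=12, Corby=16 ⇒ Easton
Easton: Corby=14, Dale=18, Juniper=19 ⇒ Corby
Corby: Dale=10, Juniper=27 ⇒ Dale
Dale: Juniper=17 ⇒ Juniper
NN route Cedar → Fern → Easton → Corby → Dale → Juniper → Cedar costs 62.
Optimal: Cedar → Fern → Juniper → Dale → Corby → Easton → Cedar costs 60 (by enumerating all 60 distinct tours).
Excess = 62 − 60 = 2.

Excess over optimum: 2 min.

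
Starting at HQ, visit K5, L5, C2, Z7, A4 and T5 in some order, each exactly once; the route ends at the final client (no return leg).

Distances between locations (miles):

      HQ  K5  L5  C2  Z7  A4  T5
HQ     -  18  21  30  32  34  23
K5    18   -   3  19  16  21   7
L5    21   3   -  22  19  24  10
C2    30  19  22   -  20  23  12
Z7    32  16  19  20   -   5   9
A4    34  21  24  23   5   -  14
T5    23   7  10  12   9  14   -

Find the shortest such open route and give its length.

There are 6! = 720 possible orderings.
HQ - K5 - L5 - C2 - Z7 - A4 - T5: 18+3+22+20+5+14 = 82
HQ - K5 - L5 - C2 - Z7 - T5 - A4: 18+3+22+20+9+14 = 86
HQ - K5 - L5 - C2 - A4 - Z7 - T5: 18+3+22+23+5+9 = 80
HQ - K5 - L5 - C2 - A4 - T5 - Z7: 18+3+22+23+14+9 = 89
HQ - K5 - L5 - C2 - T5 - Z7 - A4: 18+3+22+12+9+5 = 69
HQ - K5 - L5 - C2 - T5 - A4 - Z7: 18+3+22+12+14+5 = 74
HQ - K5 - L5 - Z7 - C2 - A4 - T5: 18+3+19+20+23+14 = 97
HQ - K5 - L5 - Z7 - C2 - T5 - A4: 18+3+19+20+12+14 = 86
… (712 more)
HQ - K5 - L5 - T5 - C2 - Z7 - A4: 18+3+10+12+20+5 = 68  ← best
The minimum is 68.
One shortest path: HQ → K5 → L5 → T5 → C2 → Z7 → A4.

68 miles — the minimum one-way total.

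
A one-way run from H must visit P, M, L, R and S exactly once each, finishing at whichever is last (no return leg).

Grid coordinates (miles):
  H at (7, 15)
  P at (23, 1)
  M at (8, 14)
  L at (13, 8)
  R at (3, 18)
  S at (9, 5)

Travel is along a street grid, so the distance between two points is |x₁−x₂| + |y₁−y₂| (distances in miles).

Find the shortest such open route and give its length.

Minimum one-way distance = 50 miles.

There are 5! = 120 possible orderings.
H→P→M→L→R→S: 30+28+11+20+19 = 108
H→P→M→L→S→R: 30+28+11+7+19 = 95
H→P→M→R→L→S: 30+28+9+20+7 = 94
H→P→M→R→S→L: 30+28+9+19+7 = 93
H→P→M→S→L→R: 30+28+10+7+20 = 95
H→P→M→S→R→L: 30+28+10+19+20 = 107
H→P→L→M→R→S: 30+17+11+9+19 = 86
H→P→L→M→S→R: 30+17+11+10+19 = 87
H→P→L→R→M→S: 30+17+20+9+10 = 86
H→P→L→R→S→M: 30+17+20+19+10 = 96
H→P→L→S→M→R: 30+17+7+10+9 = 73
H→P→L→S→R→M: 30+17+7+19+9 = 82
H→P→R→M→L→S: 30+37+9+11+7 = 94
H→P→R→M→S→L: 30+37+9+10+7 = 93
… (106 more)
H→R→M→S→L→P: 7+9+10+7+17 = 50  ← best
The minimum is 50.
One shortest path: H → R → M → S → L → P.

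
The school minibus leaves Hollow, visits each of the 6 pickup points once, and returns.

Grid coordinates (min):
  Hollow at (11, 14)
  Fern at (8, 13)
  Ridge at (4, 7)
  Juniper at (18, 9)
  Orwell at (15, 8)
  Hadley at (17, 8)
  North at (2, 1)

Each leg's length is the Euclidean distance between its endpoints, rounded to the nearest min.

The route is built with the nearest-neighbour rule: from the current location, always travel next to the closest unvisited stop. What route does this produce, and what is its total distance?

Total distance 43 min via the nearest-neighbour route Hollow → Fern → Ridge → North → Orwell → Hadley → Juniper → Hollow.

At Hollow the remaining stops are Fern 3, Orwell 7, Hadley 8, Juniper 9, Ridge 10, North 16; go to Fern.
At Fern the remaining stops are Ridge 7, Orwell 9, Hadley 10, Juniper 11, North 13; go to Ridge.
At Ridge the remaining stops are North 6, Orwell 11, Hadley 13, Juniper 14; go to North.
At North the remaining stops are Orwell 15, Hadley 17, Juniper 18; go to Orwell.
At Orwell the remaining stops are Hadley 2, Juniper 3; go to Hadley.
At Hadley the remaining stops are Juniper 1; go to Juniper.
Return Juniper→Hollow: 9.
Total = 3 + 7 + 6 + 15 + 2 + 1 + 9 = 43.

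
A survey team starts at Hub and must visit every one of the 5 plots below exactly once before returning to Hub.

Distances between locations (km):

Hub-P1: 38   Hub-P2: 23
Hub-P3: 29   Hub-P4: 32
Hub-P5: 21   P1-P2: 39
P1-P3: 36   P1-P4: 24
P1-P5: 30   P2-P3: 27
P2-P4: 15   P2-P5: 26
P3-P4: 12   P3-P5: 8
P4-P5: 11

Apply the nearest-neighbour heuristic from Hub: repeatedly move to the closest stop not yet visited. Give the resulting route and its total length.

133 km along Hub → P5 → P3 → P4 → P2 → P1 → Hub.

At Hub the remaining stops are P5 21, P2 23, P3 29, P4 32, P1 38; go to P5.
At P5 the remaining stops are P3 8, P4 11, P2 26, P1 30; go to P3.
At P3 the remaining stops are P4 12, P2 27, P1 36; go to P4.
At P4 the remaining stops are P2 15, P1 24; go to P2.
At P2 the remaining stops are P1 39; go to P1.
Return P1→Hub: 38.
Total = 21 + 8 + 12 + 15 + 39 + 38 = 133.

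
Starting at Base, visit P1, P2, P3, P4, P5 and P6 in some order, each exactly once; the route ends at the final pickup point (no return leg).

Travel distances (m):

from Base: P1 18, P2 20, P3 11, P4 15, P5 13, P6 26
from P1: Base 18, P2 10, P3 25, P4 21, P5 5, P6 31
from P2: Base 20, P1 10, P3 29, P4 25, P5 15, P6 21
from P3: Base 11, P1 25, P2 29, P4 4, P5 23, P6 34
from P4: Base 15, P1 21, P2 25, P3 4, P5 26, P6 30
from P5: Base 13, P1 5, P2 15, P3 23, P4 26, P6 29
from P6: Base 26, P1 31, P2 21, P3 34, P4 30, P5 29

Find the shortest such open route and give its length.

There are 6! = 720 possible orderings.
Base - P1 - P2 - P3 - P4 - P5 - P6: 18+10+29+4+26+29 = 116
Base - P1 - P2 - P3 - P4 - P6 - P5: 18+10+29+4+30+29 = 120
Base - P1 - P2 - P3 - P5 - P4 - P6: 18+10+29+23+26+30 = 136
Base - P1 - P2 - P3 - P5 - P6 - P4: 18+10+29+23+29+30 = 139
Base - P1 - P2 - P3 - P6 - P4 - P5: 18+10+29+34+30+26 = 147
Base - P1 - P2 - P3 - P6 - P5 - P4: 18+10+29+34+29+26 = 146
Base - P1 - P2 - P4 - P3 - P5 - P6: 18+10+25+4+23+29 = 109
Base - P1 - P2 - P4 - P3 - P6 - P5: 18+10+25+4+34+29 = 120
… (712 more)
Base - P3 - P4 - P1 - P5 - P2 - P6: 11+4+21+5+15+21 = 77  ← best
The minimum is 77.
One shortest path: Base → P3 → P4 → P1 → P5 → P2 → P6.

77 m — the minimum one-way total.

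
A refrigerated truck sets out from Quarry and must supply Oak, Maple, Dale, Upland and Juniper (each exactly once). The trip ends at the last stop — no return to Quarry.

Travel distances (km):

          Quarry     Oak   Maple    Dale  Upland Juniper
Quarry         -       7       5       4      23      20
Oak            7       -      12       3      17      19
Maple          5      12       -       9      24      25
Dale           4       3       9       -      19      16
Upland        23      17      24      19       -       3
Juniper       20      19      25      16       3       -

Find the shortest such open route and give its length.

Minimum one-way distance = 37 km.

There are 5! = 120 possible orderings.
Quarry→Oak→Maple→Dale→Upland→Juniper: 7+12+9+19+3 = 50
Quarry→Oak→Maple→Dale→Juniper→Upland: 7+12+9+16+3 = 47
Quarry→Oak→Maple→Upland→Dale→Juniper: 7+12+24+19+16 = 78
Quarry→Oak→Maple→Upland→Juniper→Dale: 7+12+24+3+16 = 62
Quarry→Oak→Maple→Juniper→Dale→Upland: 7+12+25+16+19 = 79
Quarry→Oak→Maple→Juniper→Upland→Dale: 7+12+25+3+19 = 66
Quarry→Oak→Dale→Maple→Upland→Juniper: 7+3+9+24+3 = 46
Quarry→Oak→Dale→Maple→Juniper→Upland: 7+3+9+25+3 = 47
Quarry→Oak→Dale→Upland→Maple→Juniper: 7+3+19+24+25 = 78
Quarry→Oak→Dale→Upland→Juniper→Maple: 7+3+19+3+25 = 57
Quarry→Oak→Dale→Juniper→Maple→Upland: 7+3+16+25+24 = 75
Quarry→Oak→Dale→Juniper→Upland→Maple: 7+3+16+3+24 = 53
Quarry→Oak→Upland→Maple→Dale→Juniper: 7+17+24+9+16 = 73
Quarry→Oak→Upland→Maple→Juniper→Dale: 7+17+24+25+16 = 89
… (106 more)
Quarry→Maple→Dale→Oak→Upland→Juniper: 5+9+3+17+3 = 37  ← best
The minimum is 37.
One shortest path: Quarry → Maple → Dale → Oak → Upland → Juniper.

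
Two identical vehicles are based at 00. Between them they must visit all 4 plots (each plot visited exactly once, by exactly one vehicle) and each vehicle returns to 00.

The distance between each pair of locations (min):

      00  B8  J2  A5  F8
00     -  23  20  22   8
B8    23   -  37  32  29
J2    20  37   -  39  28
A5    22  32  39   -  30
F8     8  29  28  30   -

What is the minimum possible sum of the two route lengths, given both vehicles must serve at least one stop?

Check every non-empty split of the stops between the two vehicles; for each half take its own optimal tour:
  {B8} + {J2, A5, F8}: 46 + 97 = 143
  {J2} + {B8, A5, F8}: 40 + 91 = 131
  {B8, J2} + {A5, F8}: 80 + 60 = 140
  {A5} + {B8, J2, F8}: 44 + 94 = 138
  {B8, A5} + {J2, F8}: 77 + 56 = 133
  {J2, A5} + {B8, F8}: 81 + 60 = 141
  … (7 splits in total)
  {B8, J2, A5} + {F8}: 111 + 16 = 127  ← best
Best: vehicle 1 00 → J2 → B8 → A5 → 00 = 111; vehicle 2 00 → F8 → 00 = 16; combined 127.

Minimum combined distance: 127 min.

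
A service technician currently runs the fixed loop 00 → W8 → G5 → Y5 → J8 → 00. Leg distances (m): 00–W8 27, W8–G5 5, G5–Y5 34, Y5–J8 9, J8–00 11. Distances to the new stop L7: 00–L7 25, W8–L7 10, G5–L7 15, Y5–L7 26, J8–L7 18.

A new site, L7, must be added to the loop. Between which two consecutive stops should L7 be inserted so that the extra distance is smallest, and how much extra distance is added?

Adding 7 m by placing L7 on the G5–Y5 leg.

Insertion cost between consecutive stops i–j is d(i,L7) + d(L7,j) − d(i,j):
  between 00 and W8: 25 + 10 − 27 = 8
  between W8 and G5: 10 + 15 − 5 = 20
  between G5 and Y5: 15 + 26 − 34 = 7
  between Y5 and J8: 26 + 18 − 9 = 35
  between J8 and 00: 18 + 25 − 11 = 32
Cheapest insertion is between G5 and Y5, adding 7.
New total = 86 + 7 = 93.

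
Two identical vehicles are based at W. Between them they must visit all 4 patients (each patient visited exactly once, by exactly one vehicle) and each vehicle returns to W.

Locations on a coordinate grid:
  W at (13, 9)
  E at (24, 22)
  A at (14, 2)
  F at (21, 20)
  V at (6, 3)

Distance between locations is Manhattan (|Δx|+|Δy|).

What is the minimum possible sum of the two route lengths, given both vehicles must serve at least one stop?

Minimum combined distance: 78.

Try each way of splitting the stops between the two vehicles (each non-empty) and, for each split, find the best tour for each vehicle:
  {E} + {A, F, V}: 48 + 66 = 114
  {A} + {E, F, V}: 16 + 74 = 90
  {E, A} + {F, V}: 62 + 64 = 126
  {F} + {E, A, V}: 38 + 76 = 114
  {E, F} + {A, V}: 48 + 30 = 78
  {A, F} + {E, V}: 52 + 74 = 126
  … (7 splits in total)
Best: vehicle 1 W → E → F → W = 48; vehicle 2 W → A → V → W = 30; combined 78.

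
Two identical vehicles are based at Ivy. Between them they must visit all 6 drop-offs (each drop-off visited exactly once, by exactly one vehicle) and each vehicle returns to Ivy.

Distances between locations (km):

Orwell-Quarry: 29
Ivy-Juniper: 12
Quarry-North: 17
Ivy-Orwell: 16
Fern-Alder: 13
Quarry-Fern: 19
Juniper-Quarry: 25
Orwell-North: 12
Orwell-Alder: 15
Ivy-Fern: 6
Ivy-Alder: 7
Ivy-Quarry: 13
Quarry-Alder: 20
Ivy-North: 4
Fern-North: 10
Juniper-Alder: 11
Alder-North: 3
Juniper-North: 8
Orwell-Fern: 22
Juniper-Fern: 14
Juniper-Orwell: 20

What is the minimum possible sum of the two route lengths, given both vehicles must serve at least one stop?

Check every non-empty split of the stops between the two vehicles; for each half take its own optimal tour:
  {Juniper} + {Orwell, Quarry, Fern, Alder, North}: 24 + 76 = 100
  {Orwell} + {Juniper, Quarry, Fern, Alder, North}: 32 + 64 = 96
  {Juniper, Orwell} + {Quarry, Fern, Alder, North}: 48 + 52 = 100
  {Quarry} + {Juniper, Orwell, Fern, Alder, North}: 26 + 62 = 88
  {Juniper, Quarry} + {Orwell, Fern, Alder, North}: 50 + 50 = 100
  {Orwell, Quarry} + {Juniper, Fern, Alder, North}: 58 + 38 = 96
  … (31 splits in total)
Best: vehicle 1 Ivy → Quarry → Ivy = 26; vehicle 2 Ivy → Orwell → Alder → North → Juniper → Fern → Ivy = 62; combined 88.

Minimum combined distance: 88 km.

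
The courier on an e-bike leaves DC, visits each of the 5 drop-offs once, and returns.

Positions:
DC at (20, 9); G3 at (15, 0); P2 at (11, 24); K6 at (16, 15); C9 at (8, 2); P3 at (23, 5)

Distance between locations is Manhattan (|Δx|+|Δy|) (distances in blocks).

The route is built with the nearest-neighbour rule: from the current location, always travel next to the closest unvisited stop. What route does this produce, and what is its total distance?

Total distance 88 blocks via the nearest-neighbour route DC → P3 → G3 → C9 → K6 → P2 → DC.

At DC the remaining stops are P3 7, K6 10, G3 14, C9 19, P2 24; go to P3.
At P3 the remaining stops are G3 13, K6 17, C9 18, P2 31; go to G3.
At G3 the remaining stops are C9 9, K6 16, P2 28; go to C9.
At C9 the remaining stops are K6 21, P2 25; go to K6.
At K6 the remaining stops are P2 14; go to P2.
Return P2→DC: 24.
Total = 7 + 13 + 9 + 21 + 14 + 24 = 88.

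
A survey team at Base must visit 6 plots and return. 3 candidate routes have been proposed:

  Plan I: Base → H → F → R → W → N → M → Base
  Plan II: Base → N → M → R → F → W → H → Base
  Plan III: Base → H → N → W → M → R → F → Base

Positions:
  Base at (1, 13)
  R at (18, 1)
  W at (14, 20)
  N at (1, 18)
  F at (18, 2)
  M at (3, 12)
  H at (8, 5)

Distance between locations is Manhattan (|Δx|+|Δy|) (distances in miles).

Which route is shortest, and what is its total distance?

Shortest is Plan I, total 78 miles.

Plan I: 15 + 13 + 1 + 23 + 15 + 8 + 3 = 78
Plan II: 5 + 8 + 26 + 1 + 22 + 21 + 15 = 98
Plan III: 15 + 20 + 15 + 19 + 26 + 1 + 28 = 124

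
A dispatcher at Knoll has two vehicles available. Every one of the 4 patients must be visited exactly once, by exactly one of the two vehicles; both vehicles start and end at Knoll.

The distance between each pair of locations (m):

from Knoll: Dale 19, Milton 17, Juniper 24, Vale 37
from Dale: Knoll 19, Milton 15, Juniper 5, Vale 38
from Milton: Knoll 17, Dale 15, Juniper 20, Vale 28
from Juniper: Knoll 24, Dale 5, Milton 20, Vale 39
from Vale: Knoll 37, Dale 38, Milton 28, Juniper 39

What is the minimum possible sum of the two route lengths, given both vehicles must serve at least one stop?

130 m — the smallest possible combined total.

Check every non-empty split of the stops between the two vehicles; for each half take its own optimal tour:
  {Dale} + {Milton, Juniper, Vale}: 38 + 108 = 146
  {Milton} + {Dale, Juniper, Vale}: 34 + 100 = 134
  {Dale, Milton} + {Juniper, Vale}: 51 + 100 = 151
  {Juniper} + {Dale, Milton, Vale}: 48 + 99 = 147
  {Dale, Juniper} + {Milton, Vale}: 48 + 82 = 130
  {Milton, Juniper} + {Dale, Vale}: 61 + 94 = 155
  … (7 splits in total)
Best: vehicle 1 Knoll → Dale → Juniper → Knoll = 48; vehicle 2 Knoll → Milton → Vale → Knoll = 82; combined 130.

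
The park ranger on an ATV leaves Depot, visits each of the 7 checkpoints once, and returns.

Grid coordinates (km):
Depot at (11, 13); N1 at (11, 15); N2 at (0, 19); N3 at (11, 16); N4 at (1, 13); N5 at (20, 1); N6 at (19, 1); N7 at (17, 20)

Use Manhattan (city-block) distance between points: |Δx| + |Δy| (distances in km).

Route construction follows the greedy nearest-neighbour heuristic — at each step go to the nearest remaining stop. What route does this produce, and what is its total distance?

From Depot: distances to unvisited — N1=2, N3=3, N4=10, N7=13, N2=17, N6=20, N5=21. Nearest is N1 (2).
From N1: distances to unvisited — N3=1, N7=11, N4=12, N2=15, N6=22, N5=23. Nearest is N3 (1).
From N3: distances to unvisited — N7=10, N4=13, N2=14, N6=23, N5=24. Nearest is N7 (10).
From N7: distances to unvisited — N2=18, N6=21, N5=22, N4=23. Nearest is N2 (18).
From N2: distances to unvisited — N4=7, N6=37, N5=38. Nearest is N4 (7).
From N4: distances to unvisited — N6=30, N5=31. Nearest is N6 (30).
From N6: distances to unvisited — N5=1. Nearest is N5 (1).
Return N5→Depot: 21.
Total = 2 + 1 + 10 + 18 + 7 + 30 + 1 + 21 = 90.

Total distance 90 km via the nearest-neighbour route Depot → N1 → N3 → N7 → N2 → N4 → N6 → N5 → Depot.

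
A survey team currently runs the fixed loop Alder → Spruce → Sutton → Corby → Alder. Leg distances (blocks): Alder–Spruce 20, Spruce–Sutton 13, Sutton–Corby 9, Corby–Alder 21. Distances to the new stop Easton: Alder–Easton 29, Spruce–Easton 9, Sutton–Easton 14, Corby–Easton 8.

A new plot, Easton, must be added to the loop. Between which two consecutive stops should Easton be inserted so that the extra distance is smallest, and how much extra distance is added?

Insertion cost between consecutive stops i–j is d(i,Easton) + d(Easton,j) − d(i,j):
  between Alder and Spruce: 29 + 9 − 20 = 18
  between Spruce and Sutton: 9 + 14 − 13 = 10
  between Sutton and Corby: 14 + 8 − 9 = 13
  between Corby and Alder: 8 + 29 − 21 = 16
Cheapest insertion is between Spruce and Sutton, adding 10.
New total = 63 + 10 = 73.

Adding 10 blocks by placing Easton on the Spruce–Sutton leg.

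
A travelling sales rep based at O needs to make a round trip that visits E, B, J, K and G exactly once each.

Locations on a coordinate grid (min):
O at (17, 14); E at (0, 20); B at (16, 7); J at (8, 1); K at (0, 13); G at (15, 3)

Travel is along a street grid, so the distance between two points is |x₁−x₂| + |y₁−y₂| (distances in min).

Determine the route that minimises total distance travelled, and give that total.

Minimum total distance: 72 min.

There are 60 distinct closed tours to check (reversals are equivalent).
O→E→B→J→K→G→O: 23+29+14+20+25+13 = 124
O→E→B→J→G→K→O: 23+29+14+9+25+18 = 118
O→E→B→K→J→G→O: 23+29+22+20+9+13 = 116
O→E→B→K→G→J→O: 23+29+22+25+9+22 = 130
O→E→B→G→J→K→O: 23+29+5+9+20+18 = 104
O→E→B→G→K→J→O: 23+29+5+25+20+22 = 124
O→E→J→B→K→G→O: 23+27+14+22+25+13 = 124
O→E→J→B→G→K→O: 23+27+14+5+25+18 = 112
O→E→J→K→B→G→O: 23+27+20+22+5+13 = 110
O→E→J→K→G→B→O: 23+27+20+25+5+8 = 108
O→E→J→G→B→K→O: 23+27+9+5+22+18 = 104
O→E→J→G→K→B→O: 23+27+9+25+22+8 = 114
O→E→K→B→J→G→O: 23+7+22+14+9+13 = 88
O→E→K→B→G→J→O: 23+7+22+5+9+22 = 88
… (46 more)
O→E→K→J→G→B→O: 23+7+20+9+5+8 = 72  ← best
The minimum is 72.
One optimal route: O → E → K → J → G → B → O (or its reverse).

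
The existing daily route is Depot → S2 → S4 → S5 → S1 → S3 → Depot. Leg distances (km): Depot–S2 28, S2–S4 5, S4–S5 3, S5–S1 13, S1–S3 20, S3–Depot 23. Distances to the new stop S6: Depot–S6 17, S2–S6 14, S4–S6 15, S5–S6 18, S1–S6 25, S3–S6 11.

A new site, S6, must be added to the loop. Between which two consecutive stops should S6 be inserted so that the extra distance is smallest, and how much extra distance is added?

+3 km — insert S6 between Depot and S2.

Insertion cost between consecutive stops i–j is d(i,S6) + d(S6,j) − d(i,j):
  between Depot and S2: 17 + 14 − 28 = 3
  between S2 and S4: 14 + 15 − 5 = 24
  between S4 and S5: 15 + 18 − 3 = 30
  between S5 and S1: 18 + 25 − 13 = 30
  between S1 and S3: 25 + 11 − 20 = 16
  between S3 and Depot: 11 + 17 − 23 = 5
Cheapest insertion is between Depot and S2, adding 3.
New total = 92 + 3 = 95.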